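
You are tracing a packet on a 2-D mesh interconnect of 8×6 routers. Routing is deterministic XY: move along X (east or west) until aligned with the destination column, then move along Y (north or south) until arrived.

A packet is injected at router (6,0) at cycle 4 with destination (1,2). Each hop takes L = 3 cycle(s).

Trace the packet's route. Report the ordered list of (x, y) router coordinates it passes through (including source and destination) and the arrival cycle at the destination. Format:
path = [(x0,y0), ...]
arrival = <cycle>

path = [(6,0), (5,0), (4,0), (3,0), (2,0), (1,0), (1,1), (1,2)]
arrival = 25

#0 — 6,0 | c4
#1 — 5,0 | c7 | W
#2 — 4,0 | c10 | W
#3 — 3,0 | c13 | W
#4 — 2,0 | c16 | W
#5 — 1,0 | c19 | W
#6 — 1,1 | c22 | N
#7 — 1,2 | c25 | N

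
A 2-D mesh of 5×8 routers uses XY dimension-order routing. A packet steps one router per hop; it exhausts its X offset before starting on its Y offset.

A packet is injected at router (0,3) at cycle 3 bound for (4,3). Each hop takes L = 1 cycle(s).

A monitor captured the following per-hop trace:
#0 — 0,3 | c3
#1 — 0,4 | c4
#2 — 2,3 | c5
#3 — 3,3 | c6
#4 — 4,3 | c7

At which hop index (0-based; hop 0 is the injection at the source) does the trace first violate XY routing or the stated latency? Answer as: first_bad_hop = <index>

hop 1: step (+0,+1), +1 cyc — BAD: Y-move but x=0≠4

first_bad_hop = 1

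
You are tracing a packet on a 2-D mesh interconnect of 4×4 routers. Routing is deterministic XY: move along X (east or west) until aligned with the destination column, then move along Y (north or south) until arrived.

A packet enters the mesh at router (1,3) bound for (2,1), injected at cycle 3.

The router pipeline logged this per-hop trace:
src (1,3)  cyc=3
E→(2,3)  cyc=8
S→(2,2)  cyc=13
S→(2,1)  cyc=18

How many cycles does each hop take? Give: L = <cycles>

L = 5

Between hops 0 and 1 the cycle counter advances 8 − 3 = 5.
Each hop adds L, hence L = 5.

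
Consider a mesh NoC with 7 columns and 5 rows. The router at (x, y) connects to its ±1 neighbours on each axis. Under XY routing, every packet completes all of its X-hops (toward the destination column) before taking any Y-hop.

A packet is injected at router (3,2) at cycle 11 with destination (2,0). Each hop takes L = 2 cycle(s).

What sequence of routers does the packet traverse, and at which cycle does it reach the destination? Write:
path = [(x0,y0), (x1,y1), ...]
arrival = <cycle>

path = [(3,2), (2,2), (2,1), (2,0)]
arrival = 17

#0 — 3,2 | c11
#1 — 2,2 | c13 | W
#2 — 2,1 | c15 | S
#3 — 2,0 | c17 | S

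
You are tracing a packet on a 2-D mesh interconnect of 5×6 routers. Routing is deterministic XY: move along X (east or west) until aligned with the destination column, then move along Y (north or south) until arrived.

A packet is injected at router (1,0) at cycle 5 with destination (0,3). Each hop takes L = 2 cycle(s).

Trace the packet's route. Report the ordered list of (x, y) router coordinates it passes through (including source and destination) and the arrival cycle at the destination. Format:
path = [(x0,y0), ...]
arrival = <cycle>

path = [(1,0), (0,0), (0,1), (0,2), (0,3)]
arrival = 13

hop 0: (1,0) @ cyc 5
hop 1: (0,0) @ cyc 7  [W]
hop 2: (0,1) @ cyc 9  [N]
hop 3: (0,2) @ cyc 11  [N]
hop 4: (0,3) @ cyc 13  [N]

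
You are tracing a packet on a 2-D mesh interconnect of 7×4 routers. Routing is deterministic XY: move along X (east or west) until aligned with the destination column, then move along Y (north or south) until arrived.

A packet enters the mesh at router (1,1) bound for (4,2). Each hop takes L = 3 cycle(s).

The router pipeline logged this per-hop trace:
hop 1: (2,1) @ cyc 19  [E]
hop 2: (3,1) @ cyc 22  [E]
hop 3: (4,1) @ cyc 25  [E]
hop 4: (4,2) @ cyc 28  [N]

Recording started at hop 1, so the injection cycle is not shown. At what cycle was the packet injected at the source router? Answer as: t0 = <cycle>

cyc[1] = 19 and cyc[k] = t0 + k·L for every k.
Therefore t0 = 19 − L = 16.

t0 = 16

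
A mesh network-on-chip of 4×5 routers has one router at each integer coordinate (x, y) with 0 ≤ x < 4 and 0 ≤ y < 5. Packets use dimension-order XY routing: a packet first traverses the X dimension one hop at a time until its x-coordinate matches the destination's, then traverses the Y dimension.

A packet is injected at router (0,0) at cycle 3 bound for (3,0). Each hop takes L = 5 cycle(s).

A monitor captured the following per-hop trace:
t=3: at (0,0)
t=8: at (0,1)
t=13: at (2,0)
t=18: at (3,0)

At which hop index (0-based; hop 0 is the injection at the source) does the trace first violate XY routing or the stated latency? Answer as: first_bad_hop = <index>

first_bad_hop = 1

  1: Δx=+0 Δy=+1 Δt=5 [BAD: Y-move but x=0≠3]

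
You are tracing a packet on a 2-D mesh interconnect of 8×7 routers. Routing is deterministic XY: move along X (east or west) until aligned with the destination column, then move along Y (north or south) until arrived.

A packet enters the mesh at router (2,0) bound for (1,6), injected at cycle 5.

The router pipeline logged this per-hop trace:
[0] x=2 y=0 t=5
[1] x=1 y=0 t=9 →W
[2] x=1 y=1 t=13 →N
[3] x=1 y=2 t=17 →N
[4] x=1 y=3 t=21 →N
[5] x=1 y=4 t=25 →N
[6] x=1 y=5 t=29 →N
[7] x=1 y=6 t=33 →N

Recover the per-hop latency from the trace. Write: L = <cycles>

cyc[1] − cyc[0] = 9 − 5 = 4.
One hop costs L cycles, so L = 4.

L = 4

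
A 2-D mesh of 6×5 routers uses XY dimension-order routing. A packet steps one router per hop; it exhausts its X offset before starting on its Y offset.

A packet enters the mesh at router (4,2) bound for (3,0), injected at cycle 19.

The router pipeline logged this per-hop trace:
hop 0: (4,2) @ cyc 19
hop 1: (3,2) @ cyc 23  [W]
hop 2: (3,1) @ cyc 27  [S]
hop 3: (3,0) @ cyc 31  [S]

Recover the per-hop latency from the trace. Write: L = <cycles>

L = 4

Between hops 0 and 1 the cycle counter advances 23 − 19 = 4.
One hop costs L cycles, so L = 4.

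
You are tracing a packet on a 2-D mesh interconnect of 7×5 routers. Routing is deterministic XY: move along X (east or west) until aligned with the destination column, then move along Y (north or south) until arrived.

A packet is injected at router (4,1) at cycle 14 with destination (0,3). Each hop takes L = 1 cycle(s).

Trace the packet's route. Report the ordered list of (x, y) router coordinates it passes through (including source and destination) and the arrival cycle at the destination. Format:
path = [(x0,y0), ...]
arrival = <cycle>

path = [(4,1), (3,1), (2,1), (1,1), (0,1), (0,2), (0,3)]
arrival = 20

  0. router=(4,1) cycle=14 (inject)
  1. router=(3,1) cycle=15 dir=W
  2. router=(2,1) cycle=16 dir=W
  3. router=(1,1) cycle=17 dir=W
  4. router=(0,1) cycle=18 dir=W
  5. router=(0,2) cycle=19 dir=N
  6. router=(0,3) cycle=20 dir=N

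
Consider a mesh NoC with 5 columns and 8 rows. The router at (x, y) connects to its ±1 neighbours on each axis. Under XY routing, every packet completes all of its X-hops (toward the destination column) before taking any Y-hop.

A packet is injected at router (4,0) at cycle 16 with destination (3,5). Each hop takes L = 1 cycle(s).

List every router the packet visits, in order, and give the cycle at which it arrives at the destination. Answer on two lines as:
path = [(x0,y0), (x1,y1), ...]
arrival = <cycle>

path = [(4,0), (3,0), (3,1), (3,2), (3,3), (3,4), (3,5)]
arrival = 22

src (4,0)  cyc=16
W→(3,0)  cyc=17
N→(3,1)  cyc=18
N→(3,2)  cyc=19
N→(3,3)  cyc=20
N→(3,4)  cyc=21
N→(3,5)  cyc=22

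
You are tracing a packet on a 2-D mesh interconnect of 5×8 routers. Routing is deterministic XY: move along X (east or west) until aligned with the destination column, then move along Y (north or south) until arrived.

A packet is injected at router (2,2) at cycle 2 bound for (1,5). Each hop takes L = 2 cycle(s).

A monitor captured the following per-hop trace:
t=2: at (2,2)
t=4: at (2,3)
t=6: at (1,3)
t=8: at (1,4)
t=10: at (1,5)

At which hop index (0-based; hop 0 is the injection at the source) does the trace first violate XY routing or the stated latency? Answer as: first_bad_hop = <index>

hop 1: step (+0,+1), +2 cyc — BAD: Y-move but x=2≠1

first_bad_hop = 1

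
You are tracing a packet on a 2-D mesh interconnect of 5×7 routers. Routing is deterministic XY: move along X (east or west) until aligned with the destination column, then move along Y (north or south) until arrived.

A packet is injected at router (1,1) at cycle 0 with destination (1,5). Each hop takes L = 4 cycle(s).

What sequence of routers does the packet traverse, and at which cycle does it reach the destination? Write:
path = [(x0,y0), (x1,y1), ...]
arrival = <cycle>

  0. router=(1,1) cycle=0 (inject)
  1. router=(1,2) cycle=4 dir=N
  2. router=(1,3) cycle=8 dir=N
  3. router=(1,4) cycle=12 dir=N
  4. router=(1,5) cycle=16 dir=N

path = [(1,1), (1,2), (1,3), (1,4), (1,5)]
arrival = 16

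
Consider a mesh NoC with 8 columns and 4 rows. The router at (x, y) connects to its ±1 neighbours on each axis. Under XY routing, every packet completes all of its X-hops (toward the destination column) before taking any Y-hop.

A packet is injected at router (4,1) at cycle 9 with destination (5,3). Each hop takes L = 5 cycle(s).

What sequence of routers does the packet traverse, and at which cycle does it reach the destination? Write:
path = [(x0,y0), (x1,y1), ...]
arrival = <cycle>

[0] x=4 y=1 t=9
[1] x=5 y=1 t=14 →E
[2] x=5 y=2 t=19 →N
[3] x=5 y=3 t=24 →N

path = [(4,1), (5,1), (5,2), (5,3)]
arrival = 24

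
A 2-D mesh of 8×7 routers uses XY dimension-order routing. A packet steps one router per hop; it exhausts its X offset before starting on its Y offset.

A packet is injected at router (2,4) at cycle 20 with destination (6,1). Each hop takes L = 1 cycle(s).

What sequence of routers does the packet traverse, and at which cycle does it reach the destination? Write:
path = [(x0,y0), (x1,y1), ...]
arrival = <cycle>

src (2,4)  cyc=20
E→(3,4)  cyc=21
E→(4,4)  cyc=22
E→(5,4)  cyc=23
E→(6,4)  cyc=24
S→(6,3)  cyc=25
S→(6,2)  cyc=26
S→(6,1)  cyc=27

path = [(2,4), (3,4), (4,4), (5,4), (6,4), (6,3), (6,2), (6,1)]
arrival = 27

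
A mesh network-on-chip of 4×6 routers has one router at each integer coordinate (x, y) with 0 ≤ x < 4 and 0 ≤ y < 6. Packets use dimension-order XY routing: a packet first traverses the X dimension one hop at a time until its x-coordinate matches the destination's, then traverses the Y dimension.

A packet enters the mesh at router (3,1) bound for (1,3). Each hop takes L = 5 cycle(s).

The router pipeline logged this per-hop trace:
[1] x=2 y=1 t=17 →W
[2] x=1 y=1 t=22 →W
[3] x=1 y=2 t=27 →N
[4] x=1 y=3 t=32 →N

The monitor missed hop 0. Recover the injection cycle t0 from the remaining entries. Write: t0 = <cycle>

At hop 1 the cycle is 17; in general cyc_k = t0 + kL.
t0 = cyc[1] − L = 17 − 5 = 12.

t0 = 12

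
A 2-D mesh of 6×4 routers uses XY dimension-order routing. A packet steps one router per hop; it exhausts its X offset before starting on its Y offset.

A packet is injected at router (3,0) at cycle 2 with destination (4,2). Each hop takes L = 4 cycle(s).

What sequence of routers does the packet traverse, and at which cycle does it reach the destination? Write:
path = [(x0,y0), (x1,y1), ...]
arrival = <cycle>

path = [(3,0), (4,0), (4,1), (4,2)]
arrival = 14

[0] x=3 y=0 t=2
[1] x=4 y=0 t=6 →E
[2] x=4 y=1 t=10 →N
[3] x=4 y=2 t=14 →N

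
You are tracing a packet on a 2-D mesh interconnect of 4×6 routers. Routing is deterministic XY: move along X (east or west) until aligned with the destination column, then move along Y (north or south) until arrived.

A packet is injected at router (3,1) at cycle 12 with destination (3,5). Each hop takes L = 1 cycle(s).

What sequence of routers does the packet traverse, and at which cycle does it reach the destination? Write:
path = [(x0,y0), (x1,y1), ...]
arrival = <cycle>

path = [(3,1), (3,2), (3,3), (3,4), (3,5)]
arrival = 16

#0 — 3,1 | c12
#1 — 3,2 | c13 | N
#2 — 3,3 | c14 | N
#3 — 3,4 | c15 | N
#4 — 3,5 | c16 | N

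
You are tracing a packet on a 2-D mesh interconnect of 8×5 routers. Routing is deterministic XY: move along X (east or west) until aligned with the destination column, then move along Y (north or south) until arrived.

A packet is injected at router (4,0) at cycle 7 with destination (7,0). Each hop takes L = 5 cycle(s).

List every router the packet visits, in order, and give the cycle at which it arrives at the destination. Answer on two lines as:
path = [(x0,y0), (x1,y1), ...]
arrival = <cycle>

  0. router=(4,0) cycle=7 (inject)
  1. router=(5,0) cycle=12 dir=E
  2. router=(6,0) cycle=17 dir=E
  3. router=(7,0) cycle=22 dir=E

path = [(4,0), (5,0), (6,0), (7,0)]
arrival = 22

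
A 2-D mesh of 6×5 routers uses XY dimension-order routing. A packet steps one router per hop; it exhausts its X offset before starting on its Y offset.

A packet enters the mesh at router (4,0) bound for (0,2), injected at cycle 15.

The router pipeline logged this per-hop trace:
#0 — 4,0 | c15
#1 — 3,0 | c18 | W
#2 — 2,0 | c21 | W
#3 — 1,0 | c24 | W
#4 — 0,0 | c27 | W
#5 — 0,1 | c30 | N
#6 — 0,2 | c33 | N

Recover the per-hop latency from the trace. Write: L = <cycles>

Δcyc across hop 0→1: 18 − 15 = 3.
Per-hop latency L = Δcyc = 3.

L = 3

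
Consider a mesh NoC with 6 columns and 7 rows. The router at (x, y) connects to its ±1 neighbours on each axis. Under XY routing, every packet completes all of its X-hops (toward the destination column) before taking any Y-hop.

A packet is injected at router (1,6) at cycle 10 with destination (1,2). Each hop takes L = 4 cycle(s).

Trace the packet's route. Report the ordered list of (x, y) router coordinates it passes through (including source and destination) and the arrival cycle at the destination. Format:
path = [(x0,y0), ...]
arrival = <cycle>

path = [(1,6), (1,5), (1,4), (1,3), (1,2)]
arrival = 26

#0 — 1,6 | c10
#1 — 1,5 | c14 | S
#2 — 1,4 | c18 | S
#3 — 1,3 | c22 | S
#4 — 1,2 | c26 | S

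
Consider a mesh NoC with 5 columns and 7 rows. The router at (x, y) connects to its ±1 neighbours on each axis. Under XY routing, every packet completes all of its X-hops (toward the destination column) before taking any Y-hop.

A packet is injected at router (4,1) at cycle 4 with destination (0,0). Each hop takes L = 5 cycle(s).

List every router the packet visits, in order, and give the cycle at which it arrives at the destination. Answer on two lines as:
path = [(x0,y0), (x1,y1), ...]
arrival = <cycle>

path = [(4,1), (3,1), (2,1), (1,1), (0,1), (0,0)]
arrival = 29

  0. router=(4,1) cycle=4 (inject)
  1. router=(3,1) cycle=9 dir=W
  2. router=(2,1) cycle=14 dir=W
  3. router=(1,1) cycle=19 dir=W
  4. router=(0,1) cycle=24 dir=W
  5. router=(0,0) cycle=29 dir=S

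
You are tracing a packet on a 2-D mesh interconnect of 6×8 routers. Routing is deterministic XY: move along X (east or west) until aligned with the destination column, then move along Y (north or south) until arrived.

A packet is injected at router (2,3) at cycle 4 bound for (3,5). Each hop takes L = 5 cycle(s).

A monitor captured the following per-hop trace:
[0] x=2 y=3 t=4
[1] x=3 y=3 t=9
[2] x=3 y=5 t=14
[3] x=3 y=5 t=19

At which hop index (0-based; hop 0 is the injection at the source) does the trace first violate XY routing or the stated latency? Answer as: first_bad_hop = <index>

[1] (+1,+0) / 5c ⇒ ok
[2] (+0,+2) / 5c ⇒ BAD: non-unit step

first_bad_hop = 2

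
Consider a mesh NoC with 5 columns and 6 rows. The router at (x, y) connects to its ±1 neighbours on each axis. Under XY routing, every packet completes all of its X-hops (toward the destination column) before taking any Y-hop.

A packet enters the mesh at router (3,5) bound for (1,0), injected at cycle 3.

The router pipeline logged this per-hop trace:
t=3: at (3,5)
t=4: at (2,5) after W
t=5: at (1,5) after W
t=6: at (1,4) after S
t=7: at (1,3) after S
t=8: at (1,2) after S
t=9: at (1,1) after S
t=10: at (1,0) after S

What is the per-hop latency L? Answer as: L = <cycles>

L = 1

cyc[1] − cyc[0] = 4 − 3 = 1.
Per-hop latency L = Δcyc = 1.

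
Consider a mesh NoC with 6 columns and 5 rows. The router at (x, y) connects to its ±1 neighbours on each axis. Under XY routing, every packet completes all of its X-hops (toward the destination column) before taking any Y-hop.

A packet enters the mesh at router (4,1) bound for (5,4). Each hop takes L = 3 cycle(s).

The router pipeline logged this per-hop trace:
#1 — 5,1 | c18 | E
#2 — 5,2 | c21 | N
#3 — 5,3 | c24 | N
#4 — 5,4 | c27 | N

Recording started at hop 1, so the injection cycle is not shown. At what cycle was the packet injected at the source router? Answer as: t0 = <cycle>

t0 = 15

The first recorded entry is hop 1 at cycle 18.
So t0 = 18 − 1·3 = 15.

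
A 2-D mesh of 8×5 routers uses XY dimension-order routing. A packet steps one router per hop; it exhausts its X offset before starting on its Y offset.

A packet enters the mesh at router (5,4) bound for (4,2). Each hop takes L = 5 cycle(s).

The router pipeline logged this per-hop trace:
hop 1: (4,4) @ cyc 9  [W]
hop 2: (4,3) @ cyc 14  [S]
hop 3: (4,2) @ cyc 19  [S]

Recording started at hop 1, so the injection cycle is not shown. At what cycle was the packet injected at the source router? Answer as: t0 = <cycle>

The first recorded entry is hop 1 at cycle 9.
t0 = cyc[1] − L = 9 − 5 = 4.

t0 = 4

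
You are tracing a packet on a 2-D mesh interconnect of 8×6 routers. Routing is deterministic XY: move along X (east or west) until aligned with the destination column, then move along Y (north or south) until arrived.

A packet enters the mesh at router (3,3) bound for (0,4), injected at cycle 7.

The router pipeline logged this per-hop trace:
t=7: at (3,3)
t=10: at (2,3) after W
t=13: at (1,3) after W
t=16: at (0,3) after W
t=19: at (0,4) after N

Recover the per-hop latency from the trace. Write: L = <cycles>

L = 3

Δcyc across hop 0→1: 10 − 7 = 3.
That increment is L by definition: L = 3.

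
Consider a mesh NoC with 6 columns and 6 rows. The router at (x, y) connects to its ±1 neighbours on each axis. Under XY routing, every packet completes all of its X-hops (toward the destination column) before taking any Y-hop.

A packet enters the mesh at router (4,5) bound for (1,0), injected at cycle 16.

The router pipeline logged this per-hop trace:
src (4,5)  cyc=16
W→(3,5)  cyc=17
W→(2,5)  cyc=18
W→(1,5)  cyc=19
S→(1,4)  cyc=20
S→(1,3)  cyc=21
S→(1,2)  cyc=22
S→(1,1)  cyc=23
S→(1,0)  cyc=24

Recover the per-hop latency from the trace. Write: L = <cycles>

cyc[1] − cyc[0] = 17 − 16 = 1.
Each hop adds L, hence L = 1.

L = 1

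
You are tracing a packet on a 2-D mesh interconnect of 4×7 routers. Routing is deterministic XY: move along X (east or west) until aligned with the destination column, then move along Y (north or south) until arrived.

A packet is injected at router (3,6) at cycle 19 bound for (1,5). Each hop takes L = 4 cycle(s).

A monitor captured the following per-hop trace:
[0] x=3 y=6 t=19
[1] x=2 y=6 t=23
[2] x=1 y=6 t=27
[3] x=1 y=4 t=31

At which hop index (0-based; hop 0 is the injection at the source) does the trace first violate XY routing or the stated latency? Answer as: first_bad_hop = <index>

first_bad_hop = 3

  1: Δx=-1 Δy=+0 Δt=4 [ok]
  2: Δx=-1 Δy=+0 Δt=4 [ok]
  3: Δx=+0 Δy=-2 Δt=4 [BAD: non-unit step]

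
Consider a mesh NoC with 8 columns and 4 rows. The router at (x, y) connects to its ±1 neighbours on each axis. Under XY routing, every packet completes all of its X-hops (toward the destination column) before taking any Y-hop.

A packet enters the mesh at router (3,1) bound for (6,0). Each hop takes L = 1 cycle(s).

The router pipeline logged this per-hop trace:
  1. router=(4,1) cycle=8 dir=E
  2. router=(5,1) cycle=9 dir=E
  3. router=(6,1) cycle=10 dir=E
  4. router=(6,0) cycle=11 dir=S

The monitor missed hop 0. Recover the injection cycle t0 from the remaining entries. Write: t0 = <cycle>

t0 = 7

The first recorded entry is hop 1 at cycle 8.
So t0 = 8 − 1·1 = 7.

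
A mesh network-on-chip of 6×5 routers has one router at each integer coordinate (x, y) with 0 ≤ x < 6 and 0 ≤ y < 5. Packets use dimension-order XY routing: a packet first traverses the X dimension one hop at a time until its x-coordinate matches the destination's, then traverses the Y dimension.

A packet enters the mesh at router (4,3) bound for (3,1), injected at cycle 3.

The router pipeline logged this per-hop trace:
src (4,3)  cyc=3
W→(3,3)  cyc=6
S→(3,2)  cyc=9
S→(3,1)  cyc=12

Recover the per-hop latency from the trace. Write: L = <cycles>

Between hops 0 and 1 the cycle counter advances 6 − 3 = 3.
Per-hop latency L = Δcyc = 3.

L = 3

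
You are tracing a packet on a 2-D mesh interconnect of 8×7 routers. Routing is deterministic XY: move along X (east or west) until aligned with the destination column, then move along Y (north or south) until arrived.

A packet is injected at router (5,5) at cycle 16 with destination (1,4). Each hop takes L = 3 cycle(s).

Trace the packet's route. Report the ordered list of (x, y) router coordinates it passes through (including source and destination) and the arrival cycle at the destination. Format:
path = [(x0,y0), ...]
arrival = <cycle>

path = [(5,5), (4,5), (3,5), (2,5), (1,5), (1,4)]
arrival = 31

t=16: at (5,5)
t=19: at (4,5) after W
t=22: at (3,5) after W
t=25: at (2,5) after W
t=28: at (1,5) after W
t=31: at (1,4) after S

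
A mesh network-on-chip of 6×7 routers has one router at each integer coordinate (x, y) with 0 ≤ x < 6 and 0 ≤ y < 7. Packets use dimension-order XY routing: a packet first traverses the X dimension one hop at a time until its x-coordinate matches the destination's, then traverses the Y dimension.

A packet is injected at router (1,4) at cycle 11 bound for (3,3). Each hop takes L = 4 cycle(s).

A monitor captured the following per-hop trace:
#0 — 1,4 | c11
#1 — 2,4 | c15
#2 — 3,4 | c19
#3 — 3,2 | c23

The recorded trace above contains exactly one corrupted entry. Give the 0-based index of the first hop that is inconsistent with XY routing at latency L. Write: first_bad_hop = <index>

hop 1: step (+1,+0), +4 cyc — ok
hop 2: step (+1,+0), +4 cyc — ok
hop 3: step (+0,-2), +4 cyc — BAD: non-unit step

first_bad_hop = 3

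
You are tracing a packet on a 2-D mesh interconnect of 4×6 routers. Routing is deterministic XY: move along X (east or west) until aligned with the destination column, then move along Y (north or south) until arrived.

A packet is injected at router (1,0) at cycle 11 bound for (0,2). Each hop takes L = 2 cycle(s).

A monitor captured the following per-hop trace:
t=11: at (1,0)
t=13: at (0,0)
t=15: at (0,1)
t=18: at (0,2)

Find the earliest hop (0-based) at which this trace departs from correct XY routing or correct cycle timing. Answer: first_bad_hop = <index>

[1] (-1,+0) / 2c ⇒ ok
[2] (+0,+1) / 2c ⇒ ok
[3] (+0,+1) / 3c ⇒ BAD: Δcyc=3≠L

first_bad_hop = 3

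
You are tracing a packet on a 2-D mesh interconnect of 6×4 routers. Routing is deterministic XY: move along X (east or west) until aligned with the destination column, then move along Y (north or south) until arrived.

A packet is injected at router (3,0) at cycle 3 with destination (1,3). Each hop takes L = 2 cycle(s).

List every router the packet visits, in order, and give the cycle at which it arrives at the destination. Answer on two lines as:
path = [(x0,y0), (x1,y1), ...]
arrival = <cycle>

path = [(3,0), (2,0), (1,0), (1,1), (1,2), (1,3)]
arrival = 13

[0] x=3 y=0 t=3
[1] x=2 y=0 t=5 →W
[2] x=1 y=0 t=7 →W
[3] x=1 y=1 t=9 →N
[4] x=1 y=2 t=11 →N
[5] x=1 y=3 t=13 →N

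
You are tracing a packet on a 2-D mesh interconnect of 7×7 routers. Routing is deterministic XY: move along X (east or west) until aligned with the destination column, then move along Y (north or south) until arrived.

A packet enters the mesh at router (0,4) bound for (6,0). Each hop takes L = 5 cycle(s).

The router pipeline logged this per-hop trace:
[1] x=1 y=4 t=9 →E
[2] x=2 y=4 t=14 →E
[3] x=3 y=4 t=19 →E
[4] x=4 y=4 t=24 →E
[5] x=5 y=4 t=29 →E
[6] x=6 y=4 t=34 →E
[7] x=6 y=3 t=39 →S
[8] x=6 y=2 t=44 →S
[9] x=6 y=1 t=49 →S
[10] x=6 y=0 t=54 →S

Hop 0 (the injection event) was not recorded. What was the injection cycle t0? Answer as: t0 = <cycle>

t0 = 4

The first recorded entry is hop 1 at cycle 9.
t0 = cyc[1] − L = 9 − 5 = 4.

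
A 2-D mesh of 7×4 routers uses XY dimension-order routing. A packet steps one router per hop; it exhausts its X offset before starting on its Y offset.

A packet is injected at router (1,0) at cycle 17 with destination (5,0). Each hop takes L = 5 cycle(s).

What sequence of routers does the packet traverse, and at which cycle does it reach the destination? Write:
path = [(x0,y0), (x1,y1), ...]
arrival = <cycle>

[0] x=1 y=0 t=17
[1] x=2 y=0 t=22 →E
[2] x=3 y=0 t=27 →E
[3] x=4 y=0 t=32 →E
[4] x=5 y=0 t=37 →E

path = [(1,0), (2,0), (3,0), (4,0), (5,0)]
arrival = 37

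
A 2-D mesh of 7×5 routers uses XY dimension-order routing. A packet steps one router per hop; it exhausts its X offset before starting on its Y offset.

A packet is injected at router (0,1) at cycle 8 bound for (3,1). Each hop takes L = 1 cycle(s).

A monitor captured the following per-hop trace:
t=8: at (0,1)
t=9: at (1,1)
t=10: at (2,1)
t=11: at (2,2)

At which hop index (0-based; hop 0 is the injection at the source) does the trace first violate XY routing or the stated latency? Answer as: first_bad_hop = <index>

[1] (+1,+0) / 1c ⇒ ok
[2] (+1,+0) / 1c ⇒ ok
[3] (+0,+1) / 1c ⇒ BAD: Y-move but x=2≠3

first_bad_hop = 3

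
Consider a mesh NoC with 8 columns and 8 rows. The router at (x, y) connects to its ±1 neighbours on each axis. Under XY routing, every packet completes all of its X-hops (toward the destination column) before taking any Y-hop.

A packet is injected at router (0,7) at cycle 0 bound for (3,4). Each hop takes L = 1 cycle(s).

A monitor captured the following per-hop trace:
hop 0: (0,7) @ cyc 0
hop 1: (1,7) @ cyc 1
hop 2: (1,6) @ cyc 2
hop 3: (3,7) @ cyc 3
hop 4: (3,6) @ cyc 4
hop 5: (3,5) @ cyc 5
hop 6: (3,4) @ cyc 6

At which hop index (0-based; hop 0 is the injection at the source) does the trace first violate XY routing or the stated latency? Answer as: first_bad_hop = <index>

first_bad_hop = 2

hop 1: step (+1,+0), +1 cyc — ok
hop 2: step (+0,-1), +1 cyc — BAD: Y-move but x=1≠3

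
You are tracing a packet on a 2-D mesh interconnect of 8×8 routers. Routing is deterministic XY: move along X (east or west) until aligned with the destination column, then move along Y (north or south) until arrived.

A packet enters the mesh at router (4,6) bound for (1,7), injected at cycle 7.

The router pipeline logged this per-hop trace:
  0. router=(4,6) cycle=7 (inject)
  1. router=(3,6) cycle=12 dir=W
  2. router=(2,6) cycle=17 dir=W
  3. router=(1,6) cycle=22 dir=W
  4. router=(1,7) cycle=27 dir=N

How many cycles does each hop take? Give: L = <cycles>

From hop 0 (7) to hop 1 (12): +5 cycles.
That increment is L by definition: L = 5.

L = 5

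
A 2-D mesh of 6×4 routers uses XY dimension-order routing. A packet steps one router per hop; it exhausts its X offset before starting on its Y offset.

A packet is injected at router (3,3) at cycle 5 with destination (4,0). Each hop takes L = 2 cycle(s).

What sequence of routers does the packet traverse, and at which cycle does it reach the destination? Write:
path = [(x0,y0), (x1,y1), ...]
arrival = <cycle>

#0 — 3,3 | c5
#1 — 4,3 | c7 | E
#2 — 4,2 | c9 | S
#3 — 4,1 | c11 | S
#4 — 4,0 | c13 | S

path = [(3,3), (4,3), (4,2), (4,1), (4,0)]
arrival = 13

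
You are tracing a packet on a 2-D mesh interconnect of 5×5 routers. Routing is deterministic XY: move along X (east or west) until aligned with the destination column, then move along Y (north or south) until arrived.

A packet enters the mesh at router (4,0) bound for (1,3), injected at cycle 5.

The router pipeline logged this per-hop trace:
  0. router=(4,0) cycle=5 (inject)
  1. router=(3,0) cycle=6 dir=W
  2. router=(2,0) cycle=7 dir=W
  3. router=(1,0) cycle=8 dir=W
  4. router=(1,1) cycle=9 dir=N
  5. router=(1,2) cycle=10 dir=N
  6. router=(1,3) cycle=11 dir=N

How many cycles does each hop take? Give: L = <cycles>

From hop 0 (5) to hop 1 (6): +1 cycles.
Per-hop latency L = Δcyc = 1.

L = 1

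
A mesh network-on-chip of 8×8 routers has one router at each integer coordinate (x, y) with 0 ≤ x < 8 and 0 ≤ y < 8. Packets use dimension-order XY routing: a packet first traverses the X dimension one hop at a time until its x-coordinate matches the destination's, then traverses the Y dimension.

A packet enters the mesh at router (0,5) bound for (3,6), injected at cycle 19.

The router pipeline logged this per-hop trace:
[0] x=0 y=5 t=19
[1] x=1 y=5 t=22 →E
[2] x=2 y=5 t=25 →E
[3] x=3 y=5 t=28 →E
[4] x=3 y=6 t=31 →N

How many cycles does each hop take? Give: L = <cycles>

Between hops 0 and 1 the cycle counter advances 22 − 19 = 3.
One hop costs L cycles, so L = 3.

L = 3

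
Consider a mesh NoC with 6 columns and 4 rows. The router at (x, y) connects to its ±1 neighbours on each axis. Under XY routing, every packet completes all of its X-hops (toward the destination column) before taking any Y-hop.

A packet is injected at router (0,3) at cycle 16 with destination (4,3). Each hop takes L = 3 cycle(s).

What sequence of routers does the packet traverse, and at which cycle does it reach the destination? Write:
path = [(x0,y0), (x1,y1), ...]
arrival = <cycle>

path = [(0,3), (1,3), (2,3), (3,3), (4,3)]
arrival = 28

hop 0: (0,3) @ cyc 16
hop 1: (1,3) @ cyc 19  [E]
hop 2: (2,3) @ cyc 22  [E]
hop 3: (3,3) @ cyc 25  [E]
hop 4: (4,3) @ cyc 28  [E]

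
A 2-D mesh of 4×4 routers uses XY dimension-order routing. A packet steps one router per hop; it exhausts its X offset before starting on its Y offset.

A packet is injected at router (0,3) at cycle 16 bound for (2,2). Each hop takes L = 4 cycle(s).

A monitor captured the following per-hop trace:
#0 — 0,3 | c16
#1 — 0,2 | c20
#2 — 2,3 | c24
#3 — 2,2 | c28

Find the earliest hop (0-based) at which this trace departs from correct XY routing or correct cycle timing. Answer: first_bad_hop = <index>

first_bad_hop = 1

hop 1: step (+0,-1), +4 cyc — BAD: Y-move but x=0≠2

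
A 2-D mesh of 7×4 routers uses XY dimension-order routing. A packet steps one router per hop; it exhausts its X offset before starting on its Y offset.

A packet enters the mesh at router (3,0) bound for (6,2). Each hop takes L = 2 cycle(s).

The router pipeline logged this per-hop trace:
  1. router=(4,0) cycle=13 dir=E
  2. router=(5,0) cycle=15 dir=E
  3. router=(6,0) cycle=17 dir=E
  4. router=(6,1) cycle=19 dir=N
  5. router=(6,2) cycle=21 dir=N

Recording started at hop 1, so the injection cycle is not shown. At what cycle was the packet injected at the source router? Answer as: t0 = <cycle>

Hop 1 reached at cycle 13; hop k is at t0 + k·L.
Subtract one hop: t0 = 13 − 2 = 11.

t0 = 11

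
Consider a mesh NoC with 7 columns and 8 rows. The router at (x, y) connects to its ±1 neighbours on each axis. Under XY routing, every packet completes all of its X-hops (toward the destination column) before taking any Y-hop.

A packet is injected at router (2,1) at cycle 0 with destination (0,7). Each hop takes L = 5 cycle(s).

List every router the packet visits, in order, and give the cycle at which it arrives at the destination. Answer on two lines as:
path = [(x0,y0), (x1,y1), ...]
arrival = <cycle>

[0] x=2 y=1 t=0
[1] x=1 y=1 t=5 →W
[2] x=0 y=1 t=10 →W
[3] x=0 y=2 t=15 →N
[4] x=0 y=3 t=20 →N
[5] x=0 y=4 t=25 →N
[6] x=0 y=5 t=30 →N
[7] x=0 y=6 t=35 →N
[8] x=0 y=7 t=40 →N

path = [(2,1), (1,1), (0,1), (0,2), (0,3), (0,4), (0,5), (0,6), (0,7)]
arrival = 40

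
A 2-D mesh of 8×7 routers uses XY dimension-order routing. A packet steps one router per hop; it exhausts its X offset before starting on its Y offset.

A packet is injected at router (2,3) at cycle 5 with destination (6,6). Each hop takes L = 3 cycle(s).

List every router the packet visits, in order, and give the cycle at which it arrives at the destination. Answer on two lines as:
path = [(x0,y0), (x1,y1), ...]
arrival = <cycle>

#0 — 2,3 | c5
#1 — 3,3 | c8 | E
#2 — 4,3 | c11 | E
#3 — 5,3 | c14 | E
#4 — 6,3 | c17 | E
#5 — 6,4 | c20 | N
#6 — 6,5 | c23 | N
#7 — 6,6 | c26 | N

path = [(2,3), (3,3), (4,3), (5,3), (6,3), (6,4), (6,5), (6,6)]
arrival = 26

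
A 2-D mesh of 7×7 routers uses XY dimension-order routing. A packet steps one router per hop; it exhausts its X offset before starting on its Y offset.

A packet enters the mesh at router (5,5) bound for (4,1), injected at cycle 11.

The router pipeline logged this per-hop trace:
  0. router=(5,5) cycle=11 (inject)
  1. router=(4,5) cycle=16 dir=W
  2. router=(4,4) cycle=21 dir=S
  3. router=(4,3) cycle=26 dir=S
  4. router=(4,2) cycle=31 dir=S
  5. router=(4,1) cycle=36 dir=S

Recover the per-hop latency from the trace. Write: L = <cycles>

cyc[1] − cyc[0] = 16 − 11 = 5.
One hop costs L cycles, so L = 5.

L = 5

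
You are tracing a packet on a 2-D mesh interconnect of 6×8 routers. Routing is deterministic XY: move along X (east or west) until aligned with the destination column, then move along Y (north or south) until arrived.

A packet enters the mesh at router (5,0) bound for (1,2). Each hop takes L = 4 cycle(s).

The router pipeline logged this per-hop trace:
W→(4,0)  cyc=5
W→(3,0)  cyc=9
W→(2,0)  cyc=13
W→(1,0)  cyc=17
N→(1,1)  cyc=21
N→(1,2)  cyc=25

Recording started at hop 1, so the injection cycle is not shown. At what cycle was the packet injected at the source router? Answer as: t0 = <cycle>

cyc[1] = 5 and cyc[k] = t0 + k·L for every k.
Therefore t0 = 5 − L = 1.

t0 = 1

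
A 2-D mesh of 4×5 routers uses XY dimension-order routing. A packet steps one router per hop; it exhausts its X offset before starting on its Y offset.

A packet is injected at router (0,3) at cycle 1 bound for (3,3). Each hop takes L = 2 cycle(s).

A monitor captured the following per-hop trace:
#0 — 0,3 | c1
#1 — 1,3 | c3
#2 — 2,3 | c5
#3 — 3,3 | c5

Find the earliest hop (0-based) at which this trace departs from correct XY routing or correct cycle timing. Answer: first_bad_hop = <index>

first_bad_hop = 3

[1] (+1,+0) / 2c ⇒ ok
[2] (+1,+0) / 2c ⇒ ok
[3] (+1,+0) / 0c ⇒ BAD: Δcyc=0≠L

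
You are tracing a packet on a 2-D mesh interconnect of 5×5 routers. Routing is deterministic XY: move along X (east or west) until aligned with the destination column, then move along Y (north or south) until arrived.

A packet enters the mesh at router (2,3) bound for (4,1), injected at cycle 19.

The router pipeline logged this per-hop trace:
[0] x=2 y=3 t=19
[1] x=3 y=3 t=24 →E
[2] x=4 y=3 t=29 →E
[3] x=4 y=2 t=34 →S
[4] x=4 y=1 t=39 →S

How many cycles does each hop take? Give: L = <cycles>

L = 5

Between hops 0 and 1 the cycle counter advances 24 − 19 = 5.
Each hop adds L, hence L = 5.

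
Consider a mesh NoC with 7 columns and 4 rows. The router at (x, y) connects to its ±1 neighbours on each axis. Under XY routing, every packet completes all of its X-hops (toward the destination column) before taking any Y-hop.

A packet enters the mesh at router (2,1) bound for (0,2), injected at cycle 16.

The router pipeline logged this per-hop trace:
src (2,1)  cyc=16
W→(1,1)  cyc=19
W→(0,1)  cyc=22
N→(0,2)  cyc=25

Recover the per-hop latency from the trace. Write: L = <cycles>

From hop 0 (16) to hop 1 (19): +3 cycles.
That increment is L by definition: L = 3.

L = 3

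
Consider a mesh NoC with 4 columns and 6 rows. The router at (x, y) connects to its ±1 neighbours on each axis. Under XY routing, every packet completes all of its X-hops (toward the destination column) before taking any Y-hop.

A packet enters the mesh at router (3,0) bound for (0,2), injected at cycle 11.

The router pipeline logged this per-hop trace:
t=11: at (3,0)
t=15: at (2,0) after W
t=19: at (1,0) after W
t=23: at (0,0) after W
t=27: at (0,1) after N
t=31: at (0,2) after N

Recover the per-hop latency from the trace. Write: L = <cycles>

From hop 0 (11) to hop 1 (15): +4 cycles.
Per-hop latency L = Δcyc = 4.

L = 4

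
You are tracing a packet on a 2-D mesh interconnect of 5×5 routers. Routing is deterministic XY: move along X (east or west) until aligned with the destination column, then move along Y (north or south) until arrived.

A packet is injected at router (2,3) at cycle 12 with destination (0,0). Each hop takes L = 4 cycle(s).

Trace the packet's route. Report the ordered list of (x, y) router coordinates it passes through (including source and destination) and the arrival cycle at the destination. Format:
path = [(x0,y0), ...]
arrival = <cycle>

[0] x=2 y=3 t=12
[1] x=1 y=3 t=16 →W
[2] x=0 y=3 t=20 →W
[3] x=0 y=2 t=24 →S
[4] x=0 y=1 t=28 →S
[5] x=0 y=0 t=32 →S

path = [(2,3), (1,3), (0,3), (0,2), (0,1), (0,0)]
arrival = 32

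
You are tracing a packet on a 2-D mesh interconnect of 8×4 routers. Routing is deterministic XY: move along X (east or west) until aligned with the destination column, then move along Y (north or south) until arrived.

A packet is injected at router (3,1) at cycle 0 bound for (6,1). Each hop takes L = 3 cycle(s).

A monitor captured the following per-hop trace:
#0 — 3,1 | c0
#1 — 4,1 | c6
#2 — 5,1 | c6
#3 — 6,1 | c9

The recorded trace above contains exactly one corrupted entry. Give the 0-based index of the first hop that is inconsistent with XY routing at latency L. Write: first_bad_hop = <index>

check 1→ d=(1,0) cyc+6: BAD: Δcyc=6≠L

first_bad_hop = 1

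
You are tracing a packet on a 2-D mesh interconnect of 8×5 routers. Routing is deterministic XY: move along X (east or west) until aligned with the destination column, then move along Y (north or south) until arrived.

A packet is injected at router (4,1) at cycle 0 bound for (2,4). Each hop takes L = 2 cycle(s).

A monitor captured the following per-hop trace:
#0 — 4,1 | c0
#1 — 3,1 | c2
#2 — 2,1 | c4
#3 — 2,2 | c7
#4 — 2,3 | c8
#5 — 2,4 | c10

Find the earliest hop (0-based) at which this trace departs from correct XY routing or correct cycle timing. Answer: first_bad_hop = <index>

[1] (-1,+0) / 2c ⇒ ok
[2] (-1,+0) / 2c ⇒ ok
[3] (+0,+1) / 3c ⇒ BAD: Δcyc=3≠L

first_bad_hop = 3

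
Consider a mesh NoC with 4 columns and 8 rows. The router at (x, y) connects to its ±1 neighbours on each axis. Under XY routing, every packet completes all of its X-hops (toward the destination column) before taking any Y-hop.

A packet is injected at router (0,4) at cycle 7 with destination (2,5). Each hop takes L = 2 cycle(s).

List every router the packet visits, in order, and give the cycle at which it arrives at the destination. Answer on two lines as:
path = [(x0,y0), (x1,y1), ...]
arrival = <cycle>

path = [(0,4), (1,4), (2,4), (2,5)]
arrival = 13

  0. router=(0,4) cycle=7 (inject)
  1. router=(1,4) cycle=9 dir=E
  2. router=(2,4) cycle=11 dir=E
  3. router=(2,5) cycle=13 dir=N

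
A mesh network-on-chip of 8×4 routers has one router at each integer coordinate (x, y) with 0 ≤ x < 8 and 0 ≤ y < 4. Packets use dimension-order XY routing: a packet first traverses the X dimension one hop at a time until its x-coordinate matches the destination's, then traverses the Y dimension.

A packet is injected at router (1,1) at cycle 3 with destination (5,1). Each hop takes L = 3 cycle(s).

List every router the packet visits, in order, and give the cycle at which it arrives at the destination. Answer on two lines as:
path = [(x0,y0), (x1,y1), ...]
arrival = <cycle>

path = [(1,1), (2,1), (3,1), (4,1), (5,1)]
arrival = 15

t=3: at (1,1)
t=6: at (2,1) after E
t=9: at (3,1) after E
t=12: at (4,1) after E
t=15: at (5,1) after E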